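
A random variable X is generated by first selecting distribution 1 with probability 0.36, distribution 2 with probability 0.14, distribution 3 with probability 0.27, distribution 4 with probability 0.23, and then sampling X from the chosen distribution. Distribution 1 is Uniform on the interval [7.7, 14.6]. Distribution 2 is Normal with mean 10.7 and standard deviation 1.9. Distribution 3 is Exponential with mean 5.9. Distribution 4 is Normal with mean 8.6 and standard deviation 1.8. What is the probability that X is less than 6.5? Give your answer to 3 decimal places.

0.210

Conditional on each component, P(X < 6.5): 1: 0; 2: 0.0135343; 3: 0.667693; 4: 0.121673.
By total probability, P(X < 6.5) = 0.36·0 + 0.14·0.0135343 + 0.27·0.667693 + 0.23·0.121673 = 0.210156.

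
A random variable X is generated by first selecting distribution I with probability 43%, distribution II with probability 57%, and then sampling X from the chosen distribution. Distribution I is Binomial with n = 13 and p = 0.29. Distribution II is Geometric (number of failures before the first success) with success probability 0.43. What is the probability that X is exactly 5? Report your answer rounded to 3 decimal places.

0.088

Conditional on each component, P(X = 5): I: 0.170465; II: 0.0258728.
By total probability, P(X = 5) = 0.43·0.170465 + 0.57·0.0258728 = 0.0880474.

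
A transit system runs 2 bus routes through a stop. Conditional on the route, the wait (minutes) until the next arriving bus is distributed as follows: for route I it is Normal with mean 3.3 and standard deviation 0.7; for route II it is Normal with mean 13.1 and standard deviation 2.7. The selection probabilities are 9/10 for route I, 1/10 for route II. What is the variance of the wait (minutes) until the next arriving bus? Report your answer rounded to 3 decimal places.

9.814

Per component, I: μ=3.3, E[X²]=11.38; II: μ=13.1, E[X²]=178.9.
E[X] = 0.9·3.3 + 0.1·13.1 = 4.28.
E[X²] = 0.9·11.38 + 0.1·178.9 = 28.132.
Var(X) = E[X²] − (E[X])² = 28.132 − 18.3184 = 9.8136.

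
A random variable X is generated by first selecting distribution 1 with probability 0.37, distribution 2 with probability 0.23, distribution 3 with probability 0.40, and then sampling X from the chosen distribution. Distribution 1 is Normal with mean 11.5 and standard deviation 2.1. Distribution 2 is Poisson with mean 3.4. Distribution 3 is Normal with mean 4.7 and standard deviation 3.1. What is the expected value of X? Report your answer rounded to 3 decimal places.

Component means — 1: 11.5; 2: 3.4; 3: 4.7.
E[X] = 0.37·11.5 + 0.23·3.4 + 0.4·4.7 = 6.917.

6.917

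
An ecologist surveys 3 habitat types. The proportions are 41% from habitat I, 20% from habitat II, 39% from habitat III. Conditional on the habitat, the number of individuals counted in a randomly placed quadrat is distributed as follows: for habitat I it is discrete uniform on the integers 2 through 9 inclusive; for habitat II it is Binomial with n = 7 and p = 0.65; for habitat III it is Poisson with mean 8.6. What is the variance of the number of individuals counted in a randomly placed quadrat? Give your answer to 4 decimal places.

8.7150

Per component, I: μ=5.5, E[X²]=35.5; II: μ=4.55, E[X²]=22.295; III: μ=8.6, E[X²]=82.56.
E[X] = 0.41·5.5 + 0.2·4.55 + 0.39·8.6 = 6.519.
E[X²] = 0.41·35.5 + 0.2·22.295 + 0.39·82.56 = 51.2124.
Var(X) = E[X²] − (E[X])² = 51.2124 − 42.4974 = 8.71504.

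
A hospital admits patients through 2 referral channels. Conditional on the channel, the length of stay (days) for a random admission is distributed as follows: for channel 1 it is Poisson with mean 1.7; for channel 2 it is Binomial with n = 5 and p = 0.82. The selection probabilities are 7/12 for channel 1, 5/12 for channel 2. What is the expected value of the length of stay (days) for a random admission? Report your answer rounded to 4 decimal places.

2.7000

Component means — 1: 1.7; 2: 4.1.
E[X] = 0.583333·1.7 + 0.416667·4.1 = 2.7.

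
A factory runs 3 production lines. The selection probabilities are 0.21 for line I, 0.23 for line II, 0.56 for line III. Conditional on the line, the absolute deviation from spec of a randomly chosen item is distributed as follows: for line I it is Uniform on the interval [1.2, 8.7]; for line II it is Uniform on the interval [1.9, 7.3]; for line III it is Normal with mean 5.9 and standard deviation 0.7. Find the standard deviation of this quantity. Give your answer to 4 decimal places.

Per component, I: μ=4.95, E[X²]=29.19; II: μ=4.6, E[X²]=23.59; III: μ=5.9, E[X²]=35.3.
E[X] = 0.21·4.95 + 0.23·4.6 + 0.56·5.9 = 5.4015.
E[X²] = 0.21·29.19 + 0.23·23.59 + 0.56·35.3 = 31.3236.
Var(X) = E[X²] − (E[X])² = 31.3236 − 29.1762 = 2.1474.
SD(X) = √2.1474 = 1.4654.

1.4654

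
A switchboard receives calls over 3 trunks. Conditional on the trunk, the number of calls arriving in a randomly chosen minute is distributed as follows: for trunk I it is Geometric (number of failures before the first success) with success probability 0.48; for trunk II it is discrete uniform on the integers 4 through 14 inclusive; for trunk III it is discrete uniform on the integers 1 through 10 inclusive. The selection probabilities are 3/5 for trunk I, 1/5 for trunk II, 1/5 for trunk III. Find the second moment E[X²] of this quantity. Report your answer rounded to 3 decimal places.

27.958

For each component E[X²] = Var + (mean)², giving I: 3.43056; II: 91; III: 38.5.
Overall E[X²] = 0.6·3.43056 + 0.2·91 + 0.2·38.5 = 27.9583.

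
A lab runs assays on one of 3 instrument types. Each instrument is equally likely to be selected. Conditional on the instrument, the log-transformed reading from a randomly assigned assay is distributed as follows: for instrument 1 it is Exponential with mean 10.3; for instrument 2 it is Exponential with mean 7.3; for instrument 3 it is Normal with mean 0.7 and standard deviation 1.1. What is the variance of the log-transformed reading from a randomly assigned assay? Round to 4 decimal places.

Per component, 1: μ=10.3, E[X²]=212.18; 2: μ=7.3, E[X²]=106.58; 3: μ=0.7, E[X²]=1.7.
E[X] = 0.333333·10.3 + 0.333333·7.3 + 0.333333·0.7 = 6.1.
E[X²] = 0.333333·212.18 + 0.333333·106.58 + 0.333333·1.7 = 106.82.
Var(X) = E[X²] − (E[X])² = 106.82 − 37.21 = 69.61.

69.6100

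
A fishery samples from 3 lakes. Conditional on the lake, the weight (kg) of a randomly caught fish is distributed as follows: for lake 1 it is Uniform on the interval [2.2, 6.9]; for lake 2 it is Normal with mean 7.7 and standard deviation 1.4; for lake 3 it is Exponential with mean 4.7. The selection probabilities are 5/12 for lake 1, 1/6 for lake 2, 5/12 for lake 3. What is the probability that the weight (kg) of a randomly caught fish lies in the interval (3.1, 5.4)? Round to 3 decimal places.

0.296

Conditional on each lake, P(3.1 < X < 5.4): 1: 0.489362; 2: 0.0496976; 3: 0.200098.
By total probability, P(3.1 < X < 5.4) = 0.416667·0.489362 + 0.166667·0.0496976 + 0.416667·0.200098 = 0.295558.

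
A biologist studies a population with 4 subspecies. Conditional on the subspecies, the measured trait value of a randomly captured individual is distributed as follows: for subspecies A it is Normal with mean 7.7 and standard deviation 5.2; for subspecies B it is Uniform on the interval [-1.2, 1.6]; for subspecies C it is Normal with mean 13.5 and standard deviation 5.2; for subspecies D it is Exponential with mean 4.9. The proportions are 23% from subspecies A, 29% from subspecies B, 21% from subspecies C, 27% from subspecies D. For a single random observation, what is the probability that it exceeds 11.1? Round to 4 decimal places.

0.2294

Conditional on each subspecies, P(X > 11.1): A: 0.256605; B: 0; C: 0.677794; D: 0.103798.
By total probability, P(X > 11.1) = 0.23·0.256605 + 0.29·0 + 0.21·0.677794 + 0.27·0.103798 = 0.229381.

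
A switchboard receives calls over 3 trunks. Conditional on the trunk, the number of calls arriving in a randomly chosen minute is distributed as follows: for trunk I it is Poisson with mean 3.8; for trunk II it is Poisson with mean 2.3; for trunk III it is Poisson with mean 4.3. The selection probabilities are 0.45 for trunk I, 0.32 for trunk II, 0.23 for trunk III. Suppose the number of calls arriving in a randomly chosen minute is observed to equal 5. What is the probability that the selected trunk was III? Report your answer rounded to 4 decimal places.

0.3136

Likelihoods P(X=5 | ·): I: 0.147713; II: 0.053775; III: 0.166224.
Posterior ∝ prior × likelihood. Numerator for III: 0.23·0.166224 = 0.0382316.
Normalizing constant: 0.45·0.147713 + 0.32·0.053775 + 0.23·0.166224 = 0.12191.
P(III | observation) = 0.0382316 / 0.12191 = 0.313604.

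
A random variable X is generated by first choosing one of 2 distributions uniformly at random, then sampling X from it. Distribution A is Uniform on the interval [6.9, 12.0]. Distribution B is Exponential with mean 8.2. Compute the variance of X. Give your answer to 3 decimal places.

Per component, A: μ=9.45, E[X²]=91.47; B: μ=8.2, E[X²]=134.48.
E[X] = 0.5·9.45 + 0.5·8.2 = 8.825.
E[X²] = 0.5·91.47 + 0.5·134.48 = 112.975.
Var(X) = E[X²] − (E[X])² = 112.975 − 77.8806 = 35.0944.

35.094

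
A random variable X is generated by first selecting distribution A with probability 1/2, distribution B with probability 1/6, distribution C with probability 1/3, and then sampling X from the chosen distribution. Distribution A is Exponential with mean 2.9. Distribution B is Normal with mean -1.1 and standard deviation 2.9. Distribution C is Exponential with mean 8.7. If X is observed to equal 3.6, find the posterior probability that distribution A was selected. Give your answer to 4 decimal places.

Likelihoods f(3.6 | ·): A: 0.0996501; B: 0.0369952; C: 0.0759928.
Posterior ∝ prior × likelihood. Numerator for A: 0.5·0.0996501 = 0.0498251.
Normalizing constant: 0.5·0.0996501 + 0.166667·0.0369952 + 0.333333·0.0759928 = 0.0813219.
P(A | observation) = 0.0498251 / 0.0813219 = 0.612689.

0.6127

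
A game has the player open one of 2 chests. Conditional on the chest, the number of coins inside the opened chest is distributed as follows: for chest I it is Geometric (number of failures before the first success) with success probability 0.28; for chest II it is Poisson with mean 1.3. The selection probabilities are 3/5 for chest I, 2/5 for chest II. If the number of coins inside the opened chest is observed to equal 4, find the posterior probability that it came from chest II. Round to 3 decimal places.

Likelihoods P(X=4 | ·): I: 0.0752468; II: 0.0324324.
Posterior ∝ prior × likelihood. Numerator for II: 0.4·0.0324324 = 0.012973.
Normalizing constant: 0.6·0.0752468 + 0.4·0.0324324 = 0.058121.
P(II | observation) = 0.012973 / 0.058121 = 0.223206.

0.223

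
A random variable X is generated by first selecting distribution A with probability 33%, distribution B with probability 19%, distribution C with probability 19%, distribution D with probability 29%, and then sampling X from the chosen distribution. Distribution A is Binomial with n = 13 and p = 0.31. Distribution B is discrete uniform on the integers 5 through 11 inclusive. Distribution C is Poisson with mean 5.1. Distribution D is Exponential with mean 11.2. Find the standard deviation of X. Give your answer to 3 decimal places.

6.923

Per component, A: μ=4.03, E[X²]=19.0216; B: μ=8, E[X²]=68; C: μ=5.1, E[X²]=31.11; D: μ=11.2, E[X²]=250.88.
E[X] = 0.33·4.03 + 0.19·8 + 0.19·5.1 + 0.29·11.2 = 7.0669.
E[X²] = 0.33·19.0216 + 0.19·68 + 0.19·31.11 + 0.29·250.88 = 97.8632.
Var(X) = E[X²] − (E[X])² = 97.8632 − 49.9411 = 47.9222.
SD(X) = √47.9222 = 6.92258.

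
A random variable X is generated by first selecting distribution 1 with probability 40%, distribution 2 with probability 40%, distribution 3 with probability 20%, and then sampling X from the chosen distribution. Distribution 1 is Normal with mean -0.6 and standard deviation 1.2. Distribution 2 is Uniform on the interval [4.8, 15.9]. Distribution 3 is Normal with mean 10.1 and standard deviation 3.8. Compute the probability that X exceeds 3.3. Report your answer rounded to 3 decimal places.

0.593

Conditional on each component, P(X > 3.3): 1: 0.000577025; 2: 1; 3: 0.963231.
By total probability, P(X > 3.3) = 0.4·0.000577025 + 0.4·1 + 0.2·0.963231 = 0.592877.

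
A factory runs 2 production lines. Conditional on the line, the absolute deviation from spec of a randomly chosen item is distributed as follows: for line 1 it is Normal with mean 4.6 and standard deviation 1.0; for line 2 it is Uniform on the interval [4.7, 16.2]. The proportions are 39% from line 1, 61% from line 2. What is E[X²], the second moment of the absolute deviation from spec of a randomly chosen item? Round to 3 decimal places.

For each component E[X²] = Var + (mean)², giving 1: 22.16; 2: 120.223.
Overall E[X²] = 0.39·22.16 + 0.61·120.223 = 81.9786.

81.979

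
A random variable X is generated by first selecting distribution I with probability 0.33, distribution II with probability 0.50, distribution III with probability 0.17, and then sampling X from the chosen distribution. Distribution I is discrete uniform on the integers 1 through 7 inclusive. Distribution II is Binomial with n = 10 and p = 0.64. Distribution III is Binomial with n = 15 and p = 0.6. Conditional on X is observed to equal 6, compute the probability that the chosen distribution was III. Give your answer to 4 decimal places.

0.0582

Likelihoods P(X=6 | ·): I: 0.142857; II: 0.242387; III: 0.0612141.
Posterior ∝ prior × likelihood. Numerator for III: 0.17·0.0612141 = 0.0104064.
Normalizing constant: 0.33·0.142857 + 0.5·0.242387 + 0.17·0.0612141 = 0.178743.
P(III | observation) = 0.0104064 / 0.178743 = 0.05822.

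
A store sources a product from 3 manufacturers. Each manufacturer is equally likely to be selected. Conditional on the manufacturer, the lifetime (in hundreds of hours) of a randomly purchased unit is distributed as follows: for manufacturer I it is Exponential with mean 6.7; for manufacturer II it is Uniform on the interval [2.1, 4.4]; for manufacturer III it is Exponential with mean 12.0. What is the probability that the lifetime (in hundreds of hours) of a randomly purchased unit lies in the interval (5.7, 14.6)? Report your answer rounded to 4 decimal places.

Conditional on each manufacturer, P(5.7 < X < 14.6): I: 0.313953; II: 0; III: 0.325669.
By total probability, P(5.7 < X < 14.6) = 0.333333·0.313953 + 0.333333·0 + 0.333333·0.325669 = 0.213207.

0.2132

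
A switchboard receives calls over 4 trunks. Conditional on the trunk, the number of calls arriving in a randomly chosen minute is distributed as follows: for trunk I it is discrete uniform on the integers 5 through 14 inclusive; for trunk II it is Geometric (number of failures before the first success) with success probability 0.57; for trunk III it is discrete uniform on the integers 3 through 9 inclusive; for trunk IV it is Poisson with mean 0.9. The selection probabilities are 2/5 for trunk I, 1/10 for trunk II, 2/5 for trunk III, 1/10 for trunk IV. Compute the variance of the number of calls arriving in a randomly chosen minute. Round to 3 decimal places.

Per component, I: μ=9.5, E[X²]=98.5; II: μ=0.754386, E[X²]=1.89258; III: μ=6, E[X²]=40; IV: μ=0.9, E[X²]=1.71.
E[X] = 0.4·9.5 + 0.1·0.754386 + 0.4·6 + 0.1·0.9 = 6.36544.
E[X²] = 0.4·98.5 + 0.1·1.89258 + 0.4·40 + 0.1·1.71 = 55.7603.
Var(X) = E[X²] − (E[X])² = 55.7603 − 40.5188 = 15.2414.

15.241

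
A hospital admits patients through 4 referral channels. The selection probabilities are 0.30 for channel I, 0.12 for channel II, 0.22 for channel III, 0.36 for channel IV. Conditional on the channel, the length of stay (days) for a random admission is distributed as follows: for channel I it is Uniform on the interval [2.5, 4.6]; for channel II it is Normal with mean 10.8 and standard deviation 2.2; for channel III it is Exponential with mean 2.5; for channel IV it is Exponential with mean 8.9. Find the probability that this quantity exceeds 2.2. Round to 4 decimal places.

0.7924

Conditional on each channel, P(X > 2.2): I: 1; II: 0.999954; III: 0.414783; IV: 0.780992.
By total probability, P(X > 2.2) = 0.3·1 + 0.12·0.999954 + 0.22·0.414783 + 0.36·0.780992 = 0.792404.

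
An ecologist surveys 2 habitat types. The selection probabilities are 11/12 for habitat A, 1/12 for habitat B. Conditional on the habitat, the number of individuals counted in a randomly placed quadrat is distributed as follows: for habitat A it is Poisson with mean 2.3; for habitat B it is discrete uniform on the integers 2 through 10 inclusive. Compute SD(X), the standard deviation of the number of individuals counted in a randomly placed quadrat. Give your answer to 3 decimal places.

1.926

Per component, A: μ=2.3, E[X²]=7.59; B: μ=6, E[X²]=42.6667.
E[X] = 0.916667·2.3 + 0.0833333·6 = 2.60833.
E[X²] = 0.916667·7.59 + 0.0833333·42.6667 = 10.5131.
Var(X) = E[X²] − (E[X])² = 10.5131 − 6.8034 = 3.70965.
SD(X) = √3.70965 = 1.92605.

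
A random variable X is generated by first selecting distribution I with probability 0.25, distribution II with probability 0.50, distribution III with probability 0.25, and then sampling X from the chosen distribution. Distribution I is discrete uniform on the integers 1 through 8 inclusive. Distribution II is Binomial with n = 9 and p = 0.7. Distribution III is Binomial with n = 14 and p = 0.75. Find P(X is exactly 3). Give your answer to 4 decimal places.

Conditional on each component, P(X = 3): I: 0.125; II: 0.0210039; III: 3.66122e-05.
By total probability, P(X = 3) = 0.25·0.125 + 0.5·0.0210039 + 0.25·3.66122e-05 = 0.0417611.

0.0418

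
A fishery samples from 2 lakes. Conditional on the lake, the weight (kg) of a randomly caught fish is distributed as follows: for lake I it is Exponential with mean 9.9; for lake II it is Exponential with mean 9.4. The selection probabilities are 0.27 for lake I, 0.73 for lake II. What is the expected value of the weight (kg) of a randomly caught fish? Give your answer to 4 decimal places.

9.5350

Component means — I: 9.9; II: 9.4.
E[X] = 0.27·9.9 + 0.73·9.4 = 9.535.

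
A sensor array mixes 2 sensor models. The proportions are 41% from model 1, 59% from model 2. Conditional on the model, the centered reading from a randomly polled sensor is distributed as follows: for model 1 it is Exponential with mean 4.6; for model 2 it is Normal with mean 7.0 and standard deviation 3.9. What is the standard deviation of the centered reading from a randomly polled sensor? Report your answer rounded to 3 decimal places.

Per component, 1: μ=4.6, E[X²]=42.32; 2: μ=7, E[X²]=64.21.
E[X] = 0.41·4.6 + 0.59·7 = 6.016.
E[X²] = 0.41·42.32 + 0.59·64.21 = 55.2351.
Var(X) = E[X²] − (E[X])² = 55.2351 − 36.1923 = 19.0428.
SD(X) = √19.0428 = 4.36381.

4.364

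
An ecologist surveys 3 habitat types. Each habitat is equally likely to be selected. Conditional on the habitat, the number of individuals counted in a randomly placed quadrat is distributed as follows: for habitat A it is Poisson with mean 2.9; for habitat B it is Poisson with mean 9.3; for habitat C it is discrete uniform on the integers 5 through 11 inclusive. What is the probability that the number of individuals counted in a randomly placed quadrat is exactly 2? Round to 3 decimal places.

0.078

Conditional on each habitat, P(X = 2): A: 0.231373; B: 0.00395364; C: 0.
By total probability, P(X = 2) = 0.333333·0.231373 + 0.333333·0.00395364 + 0.333333·0 = 0.0784421.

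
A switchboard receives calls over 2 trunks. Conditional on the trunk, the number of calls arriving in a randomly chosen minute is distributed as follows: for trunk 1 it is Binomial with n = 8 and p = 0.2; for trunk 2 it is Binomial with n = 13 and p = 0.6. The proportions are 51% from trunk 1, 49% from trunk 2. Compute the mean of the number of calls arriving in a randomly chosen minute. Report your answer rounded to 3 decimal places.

Component means — 1: 1.6; 2: 7.8.
E[X] = 0.51·1.6 + 0.49·7.8 = 4.638.

4.638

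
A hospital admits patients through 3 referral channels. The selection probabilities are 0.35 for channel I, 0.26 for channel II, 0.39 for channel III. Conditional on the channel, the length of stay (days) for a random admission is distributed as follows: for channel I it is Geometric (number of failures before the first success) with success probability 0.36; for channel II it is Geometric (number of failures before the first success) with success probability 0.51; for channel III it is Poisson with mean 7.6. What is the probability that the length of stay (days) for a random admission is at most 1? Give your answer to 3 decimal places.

Conditional on each channel, P(X ≤ 1): I: 0.5904; II: 0.7599; III: 0.00430388.
By total probability, P(X ≤ 1) = 0.35·0.5904 + 0.26·0.7599 + 0.39·0.00430388 = 0.405893.

0.406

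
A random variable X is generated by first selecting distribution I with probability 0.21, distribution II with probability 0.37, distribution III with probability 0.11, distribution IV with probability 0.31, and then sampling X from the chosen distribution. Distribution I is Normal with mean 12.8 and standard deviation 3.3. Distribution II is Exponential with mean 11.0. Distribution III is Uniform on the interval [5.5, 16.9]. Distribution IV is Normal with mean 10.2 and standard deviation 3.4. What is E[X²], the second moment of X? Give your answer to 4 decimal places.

177.0590

For each component E[X²] = Var + (mean)², giving I: 174.73; II: 242; III: 136.27; IV: 115.6.
Overall E[X²] = 0.21·174.73 + 0.37·242 + 0.11·136.27 + 0.31·115.6 = 177.059.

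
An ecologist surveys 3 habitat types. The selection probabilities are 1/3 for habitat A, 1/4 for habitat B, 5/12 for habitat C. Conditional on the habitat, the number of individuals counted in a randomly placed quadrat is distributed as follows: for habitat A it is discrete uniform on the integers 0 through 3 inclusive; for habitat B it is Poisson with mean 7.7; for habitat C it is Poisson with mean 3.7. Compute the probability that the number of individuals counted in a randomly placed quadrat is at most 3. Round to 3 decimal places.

Conditional on each habitat, P(X ≤ 3): A: 1; B: 0.0518188; C: 0.494153.
By total probability, P(X ≤ 3) = 0.333333·1 + 0.25·0.0518188 + 0.416667·0.494153 = 0.552185.

0.552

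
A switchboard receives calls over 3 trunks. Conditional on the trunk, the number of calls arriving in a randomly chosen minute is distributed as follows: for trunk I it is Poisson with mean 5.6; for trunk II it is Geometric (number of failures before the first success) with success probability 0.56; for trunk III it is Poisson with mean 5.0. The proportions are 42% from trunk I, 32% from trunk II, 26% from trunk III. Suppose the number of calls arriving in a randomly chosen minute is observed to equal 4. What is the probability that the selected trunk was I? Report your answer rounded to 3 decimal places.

Likelihoods P(X=4 | ·): I: 0.151528; II: 0.0209893; III: 0.175467.
Posterior ∝ prior × likelihood. Numerator for I: 0.42·0.151528 = 0.0636416.
Normalizing constant: 0.42·0.151528 + 0.32·0.0209893 + 0.26·0.175467 = 0.11598.
P(I | observation) = 0.0636416 / 0.11598 = 0.54873.

0.549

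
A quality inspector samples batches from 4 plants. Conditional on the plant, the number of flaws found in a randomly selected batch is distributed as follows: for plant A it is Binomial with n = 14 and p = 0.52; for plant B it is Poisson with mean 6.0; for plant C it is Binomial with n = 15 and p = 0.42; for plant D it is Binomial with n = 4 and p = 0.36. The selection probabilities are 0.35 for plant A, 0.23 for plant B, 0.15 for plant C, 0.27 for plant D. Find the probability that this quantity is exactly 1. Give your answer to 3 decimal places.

Conditional on each plant, P(X = 1): A: 0.000522718; B: 0.0148725; C: 0.00307137; D: 0.377487.
By total probability, P(X = 1) = 0.35·0.000522718 + 0.23·0.0148725 + 0.15·0.00307137 + 0.27·0.377487 = 0.105986.

0.106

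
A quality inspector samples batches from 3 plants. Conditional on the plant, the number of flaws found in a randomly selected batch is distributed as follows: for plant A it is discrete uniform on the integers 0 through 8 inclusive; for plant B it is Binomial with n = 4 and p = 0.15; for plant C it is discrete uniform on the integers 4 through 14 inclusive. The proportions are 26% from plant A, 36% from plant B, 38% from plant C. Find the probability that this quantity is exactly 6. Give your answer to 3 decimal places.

0.063

Conditional on each plant, P(X = 6): A: 0.111111; B: 0; C: 0.0909091.
By total probability, P(X = 6) = 0.26·0.111111 + 0.36·0 + 0.38·0.0909091 = 0.0634343.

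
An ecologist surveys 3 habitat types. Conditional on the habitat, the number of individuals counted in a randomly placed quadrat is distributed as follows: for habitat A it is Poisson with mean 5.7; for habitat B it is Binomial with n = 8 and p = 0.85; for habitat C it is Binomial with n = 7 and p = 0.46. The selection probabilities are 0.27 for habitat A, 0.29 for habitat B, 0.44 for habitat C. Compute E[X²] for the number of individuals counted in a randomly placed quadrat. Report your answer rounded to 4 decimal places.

For each component E[X²] = Var + (mean)², giving A: 38.19; B: 47.26; C: 12.1072.
Overall E[X²] = 0.27·38.19 + 0.29·47.26 + 0.44·12.1072 = 29.3439.

29.3439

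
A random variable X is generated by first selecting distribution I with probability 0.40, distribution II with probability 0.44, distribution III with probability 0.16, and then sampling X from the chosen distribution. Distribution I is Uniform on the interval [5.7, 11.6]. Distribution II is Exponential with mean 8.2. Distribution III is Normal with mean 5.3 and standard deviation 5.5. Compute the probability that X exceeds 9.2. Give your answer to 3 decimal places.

0.344

Conditional on each component, P(X > 9.2): I: 0.40678; II: 0.325644; III: 0.239134.
By total probability, P(X > 9.2) = 0.4·0.40678 + 0.44·0.325644 + 0.16·0.239134 = 0.344257.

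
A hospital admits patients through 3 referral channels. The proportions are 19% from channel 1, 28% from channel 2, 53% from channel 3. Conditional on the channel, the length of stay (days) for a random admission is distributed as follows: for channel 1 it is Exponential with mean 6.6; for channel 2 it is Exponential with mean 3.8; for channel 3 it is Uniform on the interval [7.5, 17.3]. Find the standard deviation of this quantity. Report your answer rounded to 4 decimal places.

5.5984

Per component, 1: μ=6.6, E[X²]=87.12; 2: μ=3.8, E[X²]=28.88; 3: μ=12.4, E[X²]=161.763.
E[X] = 0.19·6.6 + 0.28·3.8 + 0.53·12.4 = 8.89.
E[X²] = 0.19·87.12 + 0.28·28.88 + 0.53·161.763 = 110.374.
Var(X) = E[X²] − (E[X])² = 110.374 − 79.0321 = 31.3417.
SD(X) = √31.3417 = 5.59836.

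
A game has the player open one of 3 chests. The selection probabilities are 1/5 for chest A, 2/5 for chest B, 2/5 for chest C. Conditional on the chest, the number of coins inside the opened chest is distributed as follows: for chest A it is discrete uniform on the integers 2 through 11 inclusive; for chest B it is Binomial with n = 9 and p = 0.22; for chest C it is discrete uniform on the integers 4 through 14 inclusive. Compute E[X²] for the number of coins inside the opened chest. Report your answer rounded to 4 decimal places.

48.6859

For each component E[X²] = Var + (mean)², giving A: 50.5; B: 5.4648; C: 91.
Overall E[X²] = 0.2·50.5 + 0.4·5.4648 + 0.4·91 = 48.6859.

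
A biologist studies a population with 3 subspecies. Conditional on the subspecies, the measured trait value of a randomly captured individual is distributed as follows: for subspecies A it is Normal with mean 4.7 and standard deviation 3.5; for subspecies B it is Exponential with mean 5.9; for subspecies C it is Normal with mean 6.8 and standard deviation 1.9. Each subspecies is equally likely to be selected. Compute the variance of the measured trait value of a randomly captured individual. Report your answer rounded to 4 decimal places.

17.6300

Per component, A: μ=4.7, E[X²]=34.34; B: μ=5.9, E[X²]=69.62; C: μ=6.8, E[X²]=49.85.
E[X] = 0.333333·4.7 + 0.333333·5.9 + 0.333333·6.8 = 5.8.
E[X²] = 0.333333·34.34 + 0.333333·69.62 + 0.333333·49.85 = 51.27.
Var(X) = E[X²] − (E[X])² = 51.27 − 33.64 = 17.63.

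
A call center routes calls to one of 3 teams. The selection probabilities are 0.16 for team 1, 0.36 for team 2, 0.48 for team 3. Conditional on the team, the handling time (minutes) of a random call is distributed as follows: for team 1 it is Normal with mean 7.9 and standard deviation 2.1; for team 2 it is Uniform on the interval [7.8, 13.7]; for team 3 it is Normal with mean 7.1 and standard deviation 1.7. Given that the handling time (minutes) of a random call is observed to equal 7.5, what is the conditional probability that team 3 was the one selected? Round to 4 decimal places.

0.7859

Likelihoods f(7.5 | ·): 1: 0.186557; 2: 0; 3: 0.228265.
Posterior ∝ prior × likelihood. Numerator for 3: 0.48·0.228265 = 0.109567.
Normalizing constant: 0.16·0.186557 + 0.36·0 + 0.48·0.228265 = 0.139416.
P(3 | observation) = 0.109567 / 0.139416 = 0.785899.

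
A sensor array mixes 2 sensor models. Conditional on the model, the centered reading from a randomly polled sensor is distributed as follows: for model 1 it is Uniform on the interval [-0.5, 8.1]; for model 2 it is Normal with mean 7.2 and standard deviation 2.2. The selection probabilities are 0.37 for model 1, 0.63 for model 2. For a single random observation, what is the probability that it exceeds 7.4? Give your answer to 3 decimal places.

Conditional on each model, P(X > 7.4): 1: 0.0813953; 2: 0.463782.
By total probability, P(X > 7.4) = 0.37·0.0813953 + 0.63·0.463782 = 0.322299.

0.322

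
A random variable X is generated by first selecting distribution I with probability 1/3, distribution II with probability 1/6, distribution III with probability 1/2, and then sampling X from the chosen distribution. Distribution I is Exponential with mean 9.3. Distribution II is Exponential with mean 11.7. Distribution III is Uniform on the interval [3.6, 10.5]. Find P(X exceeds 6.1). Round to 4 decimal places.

0.5908

Conditional on each component, P(X > 6.1): I: 0.518968; II: 0.593708; III: 0.637681.
By total probability, P(X > 6.1) = 0.333333·0.518968 + 0.166667·0.593708 + 0.5·0.637681 = 0.590781.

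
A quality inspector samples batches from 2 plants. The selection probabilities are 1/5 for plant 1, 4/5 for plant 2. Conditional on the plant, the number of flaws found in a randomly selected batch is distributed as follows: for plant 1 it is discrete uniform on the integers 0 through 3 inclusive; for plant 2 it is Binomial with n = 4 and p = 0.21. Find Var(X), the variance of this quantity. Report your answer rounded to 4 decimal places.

0.8506

Per component, 1: μ=1.5, E[X²]=3.5; 2: μ=0.84, E[X²]=1.3692.
E[X] = 0.2·1.5 + 0.8·0.84 = 0.972.
E[X²] = 0.2·3.5 + 0.8·1.3692 = 1.79536.
Var(X) = E[X²] − (E[X])² = 1.79536 − 0.944784 = 0.850576.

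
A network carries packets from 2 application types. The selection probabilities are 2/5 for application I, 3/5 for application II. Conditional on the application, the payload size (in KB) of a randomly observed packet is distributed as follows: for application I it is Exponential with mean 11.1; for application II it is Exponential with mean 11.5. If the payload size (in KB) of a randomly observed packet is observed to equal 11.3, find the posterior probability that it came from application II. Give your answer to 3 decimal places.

0.600

Likelihoods f(11.3 | ·): I: 0.0325505; II: 0.0325507.
Posterior ∝ prior × likelihood. Numerator for II: 0.6·0.0325507 = 0.0195304.
Normalizing constant: 0.4·0.0325505 + 0.6·0.0325507 = 0.0325506.
P(II | observation) = 0.0195304 / 0.0325506 = 0.600002.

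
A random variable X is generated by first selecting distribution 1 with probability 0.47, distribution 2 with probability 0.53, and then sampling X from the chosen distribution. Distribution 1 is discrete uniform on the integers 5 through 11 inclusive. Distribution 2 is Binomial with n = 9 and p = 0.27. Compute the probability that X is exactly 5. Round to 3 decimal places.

Conditional on each component, P(X = 5): 1: 0.142857; 2: 0.0513429.
By total probability, P(X = 5) = 0.47·0.142857 + 0.53·0.0513429 = 0.0943546.

0.094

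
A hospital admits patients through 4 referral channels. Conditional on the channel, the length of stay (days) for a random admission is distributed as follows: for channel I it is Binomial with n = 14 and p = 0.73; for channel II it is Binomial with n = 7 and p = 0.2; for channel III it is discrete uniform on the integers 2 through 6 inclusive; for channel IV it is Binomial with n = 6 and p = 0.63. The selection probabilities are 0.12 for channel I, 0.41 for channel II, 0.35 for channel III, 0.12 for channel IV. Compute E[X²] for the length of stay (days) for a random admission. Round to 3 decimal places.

22.310

For each component E[X²] = Var + (mean)², giving I: 107.208; II: 3.08; III: 18; IV: 15.687.
Overall E[X²] = 0.12·107.208 + 0.41·3.08 + 0.35·18 + 0.12·15.687 = 22.3102.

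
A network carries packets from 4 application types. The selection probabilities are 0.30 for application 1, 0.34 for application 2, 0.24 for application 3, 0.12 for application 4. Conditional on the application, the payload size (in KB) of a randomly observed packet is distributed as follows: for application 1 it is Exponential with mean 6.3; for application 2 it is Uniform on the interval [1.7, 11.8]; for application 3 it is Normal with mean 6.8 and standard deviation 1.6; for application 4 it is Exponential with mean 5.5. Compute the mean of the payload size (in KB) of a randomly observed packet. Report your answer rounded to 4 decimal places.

6.4770

Component means — 1: 6.3; 2: 6.75; 3: 6.8; 4: 5.5.
E[X] = 0.3·6.3 + 0.34·6.75 + 0.24·6.8 + 0.12·5.5 = 6.477.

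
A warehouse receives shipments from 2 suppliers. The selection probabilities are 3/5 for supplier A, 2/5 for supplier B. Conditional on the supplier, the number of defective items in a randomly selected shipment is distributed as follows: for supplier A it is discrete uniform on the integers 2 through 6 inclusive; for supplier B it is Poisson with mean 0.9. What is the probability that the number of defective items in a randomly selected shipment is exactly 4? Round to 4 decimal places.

Conditional on each supplier, P(X = 4): A: 0.2; B: 0.0111146.
By total probability, P(X = 4) = 0.6·0.2 + 0.4·0.0111146 = 0.124446.

0.1244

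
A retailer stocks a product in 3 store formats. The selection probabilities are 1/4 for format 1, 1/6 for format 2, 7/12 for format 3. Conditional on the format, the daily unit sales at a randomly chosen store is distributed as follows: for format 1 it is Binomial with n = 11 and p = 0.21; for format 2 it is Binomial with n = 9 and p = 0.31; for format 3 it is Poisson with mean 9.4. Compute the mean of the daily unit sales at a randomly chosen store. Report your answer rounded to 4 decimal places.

6.5258

Component means — 1: 2.31; 2: 2.79; 3: 9.4.
E[X] = 0.25·2.31 + 0.166667·2.79 + 0.583333·9.4 = 6.52583.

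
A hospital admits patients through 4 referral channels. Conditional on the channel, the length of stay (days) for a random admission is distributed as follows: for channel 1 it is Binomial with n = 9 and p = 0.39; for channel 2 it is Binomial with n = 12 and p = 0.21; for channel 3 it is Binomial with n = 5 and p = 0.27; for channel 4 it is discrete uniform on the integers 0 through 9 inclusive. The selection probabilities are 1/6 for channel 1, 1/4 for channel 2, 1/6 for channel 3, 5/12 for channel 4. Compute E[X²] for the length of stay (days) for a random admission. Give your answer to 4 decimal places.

For each component E[X²] = Var + (mean)², giving 1: 14.4612; 2: 8.3412; 3: 2.808; 4: 28.5.
Overall E[X²] = 0.166667·14.4612 + 0.25·8.3412 + 0.166667·2.808 + 0.416667·28.5 = 16.8385.

16.8385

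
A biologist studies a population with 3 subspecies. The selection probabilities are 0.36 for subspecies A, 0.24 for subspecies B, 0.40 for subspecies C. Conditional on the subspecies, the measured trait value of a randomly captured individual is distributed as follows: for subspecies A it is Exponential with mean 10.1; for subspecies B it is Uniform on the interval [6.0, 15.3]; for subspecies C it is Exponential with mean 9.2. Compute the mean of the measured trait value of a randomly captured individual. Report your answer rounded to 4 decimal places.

Component means — A: 10.1; B: 10.65; C: 9.2.
E[X] = 0.36·10.1 + 0.24·10.65 + 0.4·9.2 = 9.872.

9.8720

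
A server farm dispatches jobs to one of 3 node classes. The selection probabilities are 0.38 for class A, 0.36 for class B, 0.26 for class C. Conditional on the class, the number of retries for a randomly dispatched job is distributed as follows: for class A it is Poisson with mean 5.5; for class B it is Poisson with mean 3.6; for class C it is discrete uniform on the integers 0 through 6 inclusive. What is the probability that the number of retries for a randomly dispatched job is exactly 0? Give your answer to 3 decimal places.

0.049

Conditional on each class, P(X = 0): A: 0.00408677; B: 0.0273237; C: 0.142857.
By total probability, P(X = 0) = 0.38·0.00408677 + 0.36·0.0273237 + 0.26·0.142857 = 0.0485324.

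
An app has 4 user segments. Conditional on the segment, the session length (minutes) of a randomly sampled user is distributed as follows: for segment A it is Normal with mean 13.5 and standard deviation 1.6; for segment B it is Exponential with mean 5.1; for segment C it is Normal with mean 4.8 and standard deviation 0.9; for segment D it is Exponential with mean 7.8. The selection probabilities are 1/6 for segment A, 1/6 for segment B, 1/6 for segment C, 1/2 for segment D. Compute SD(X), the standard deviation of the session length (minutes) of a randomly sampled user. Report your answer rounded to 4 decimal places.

6.5914

Per component, A: μ=13.5, E[X²]=184.81; B: μ=5.1, E[X²]=52.02; C: μ=4.8, E[X²]=23.85; D: μ=7.8, E[X²]=121.68.
E[X] = 0.166667·13.5 + 0.166667·5.1 + 0.166667·4.8 + 0.5·7.8 = 7.8.
E[X²] = 0.166667·184.81 + 0.166667·52.02 + 0.166667·23.85 + 0.5·121.68 = 104.287.
Var(X) = E[X²] − (E[X])² = 104.287 − 60.84 = 43.4467.
SD(X) = √43.4467 = 6.59141.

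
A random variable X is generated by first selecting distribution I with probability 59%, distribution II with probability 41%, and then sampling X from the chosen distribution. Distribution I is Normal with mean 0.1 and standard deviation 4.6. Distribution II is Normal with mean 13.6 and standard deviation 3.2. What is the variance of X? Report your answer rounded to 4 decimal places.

Per component, I: μ=0.1, E[X²]=21.17; II: μ=13.6, E[X²]=195.2.
E[X] = 0.59·0.1 + 0.41·13.6 = 5.635.
E[X²] = 0.59·21.17 + 0.41·195.2 = 92.5223.
Var(X) = E[X²] − (E[X])² = 92.5223 − 31.7532 = 60.7691.

60.7691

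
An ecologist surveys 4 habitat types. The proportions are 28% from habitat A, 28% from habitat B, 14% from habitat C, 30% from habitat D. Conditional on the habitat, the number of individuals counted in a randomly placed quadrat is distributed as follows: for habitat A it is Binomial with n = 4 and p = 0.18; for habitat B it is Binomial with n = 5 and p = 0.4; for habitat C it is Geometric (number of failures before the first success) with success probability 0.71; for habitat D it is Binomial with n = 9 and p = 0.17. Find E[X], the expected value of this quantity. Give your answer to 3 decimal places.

1.278

Component means — A: 0.72; B: 2; C: 0.408451; D: 1.53.
E[X] = 0.28·0.72 + 0.28·2 + 0.14·0.408451 + 0.3·1.53 = 1.27778.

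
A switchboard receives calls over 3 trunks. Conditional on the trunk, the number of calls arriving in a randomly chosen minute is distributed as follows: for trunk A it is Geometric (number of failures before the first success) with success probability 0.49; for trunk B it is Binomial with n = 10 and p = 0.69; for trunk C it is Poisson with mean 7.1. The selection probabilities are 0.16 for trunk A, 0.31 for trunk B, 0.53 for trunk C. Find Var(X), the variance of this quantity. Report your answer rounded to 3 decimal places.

9.589

Per component, A: μ=1.04082, E[X²]=3.20741; B: μ=6.9, E[X²]=49.749; C: μ=7.1, E[X²]=57.51.
E[X] = 0.16·1.04082 + 0.31·6.9 + 0.53·7.1 = 6.06853.
E[X²] = 0.16·3.20741 + 0.31·49.749 + 0.53·57.51 = 46.4157.
Var(X) = E[X²] − (E[X])² = 46.4157 − 36.8271 = 9.58861.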